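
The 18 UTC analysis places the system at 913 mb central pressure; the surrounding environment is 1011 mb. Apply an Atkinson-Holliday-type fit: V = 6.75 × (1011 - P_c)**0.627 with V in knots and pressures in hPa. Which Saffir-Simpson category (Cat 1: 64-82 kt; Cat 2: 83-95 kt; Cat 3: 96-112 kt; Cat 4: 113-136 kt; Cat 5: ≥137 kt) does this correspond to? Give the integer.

ΔP = 1011 − 913 = 98 mb.
V ≈ 6.75 × 98^0.627 = 6.75 × 17.72 ≈ 120 kt.
120 kt falls in the Category 4 band.

4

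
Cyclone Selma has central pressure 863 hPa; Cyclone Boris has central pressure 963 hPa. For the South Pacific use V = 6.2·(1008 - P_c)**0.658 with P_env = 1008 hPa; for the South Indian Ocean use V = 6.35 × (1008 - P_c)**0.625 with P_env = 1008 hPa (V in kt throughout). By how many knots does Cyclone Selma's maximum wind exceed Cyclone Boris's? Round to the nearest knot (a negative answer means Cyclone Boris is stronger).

Cyclone Selma: ΔP = 145; V ≈ 6.2 × 145^0.658 ≈ 163.90 kt.
Cyclone Boris: ΔP = 45; V ≈ 6.35 × 45^0.625 ≈ 68.55 kt.
Difference ≈ 163.90 − 68.55 = 95.35 → 95 kt.

95 kt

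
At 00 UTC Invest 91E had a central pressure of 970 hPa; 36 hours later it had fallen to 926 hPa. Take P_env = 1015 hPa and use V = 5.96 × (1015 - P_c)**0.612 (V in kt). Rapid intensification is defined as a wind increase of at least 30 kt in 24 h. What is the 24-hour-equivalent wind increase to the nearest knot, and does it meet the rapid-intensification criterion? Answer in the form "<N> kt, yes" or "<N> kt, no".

21 kt, no

V₁: ΔP = 45, V ≈ 5.96 × 45^0.612 ≈ 61.24 kt.
V₂: ΔP = 89, V ≈ 5.96 × 89^0.612 ≈ 92.96 kt.
ΔV over 36 h = 31.72 kt → 24 h equivalent = 31.72 × 24/36 ≈ 21.15 kt.
21 kt < 30 kt ⇒ not rapid intensification.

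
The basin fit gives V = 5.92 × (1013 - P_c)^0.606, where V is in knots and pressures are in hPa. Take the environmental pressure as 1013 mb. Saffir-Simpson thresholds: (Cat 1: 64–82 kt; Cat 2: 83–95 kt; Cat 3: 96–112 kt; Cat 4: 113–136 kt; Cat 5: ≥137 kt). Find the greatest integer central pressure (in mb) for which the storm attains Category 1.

962 mb

Category 1 begins at V = 64 kt.
Required ΔP = (64/5.92)^(1/0.606) = 10.811^1.650 ≈ 50.82 mb.
P_c ≤ 1013 − 50.82 = 962.18, so the highest integer P_c is 962 mb.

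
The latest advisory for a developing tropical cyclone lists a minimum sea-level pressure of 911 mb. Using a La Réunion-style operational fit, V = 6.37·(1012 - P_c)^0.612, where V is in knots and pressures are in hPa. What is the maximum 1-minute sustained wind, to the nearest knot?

107 kt

ΔP = 1012 − 911 = 101 mb.
101^0.612 ≈ 16.852.
V ≈ 6.37 × 16.852 ≈ 107.3 kt.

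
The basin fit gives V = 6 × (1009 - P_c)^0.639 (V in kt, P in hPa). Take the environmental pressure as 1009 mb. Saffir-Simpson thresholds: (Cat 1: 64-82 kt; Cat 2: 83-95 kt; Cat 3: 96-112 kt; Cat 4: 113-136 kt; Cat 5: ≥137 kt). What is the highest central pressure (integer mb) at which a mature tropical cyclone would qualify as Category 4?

910 mb

Category 4 begins at V = 113 kt.
Required ΔP = (113/6)^(1/0.639) = 18.833^1.565 ≈ 98.90 mb.
P_c ≤ 1009 − 98.90 = 910.10, so the highest integer P_c is 910 mb.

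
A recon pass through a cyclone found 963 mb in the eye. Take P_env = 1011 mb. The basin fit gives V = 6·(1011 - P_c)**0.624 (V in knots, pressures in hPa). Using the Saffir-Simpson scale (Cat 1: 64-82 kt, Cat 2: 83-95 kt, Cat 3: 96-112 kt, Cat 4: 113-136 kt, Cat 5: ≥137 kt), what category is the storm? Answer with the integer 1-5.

1

ΔP = 1011 − 963 = 48 mb.
V ≈ 6 × 48^0.624 = 6 × 11.20 ≈ 67 kt.
67 kt falls in the Category 1 band.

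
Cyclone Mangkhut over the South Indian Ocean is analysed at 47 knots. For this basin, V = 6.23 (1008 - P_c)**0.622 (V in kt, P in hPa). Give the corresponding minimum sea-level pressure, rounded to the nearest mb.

982 mb

ΔP = (V / 6.23)^(1/0.622) = (47/6.23)^1.608.
47/6.23 = 7.544; 7.544^1.608 ≈ 25.76 mb.
P_c = 1008 − 25.76 = 982.24 ≈ 982 mb.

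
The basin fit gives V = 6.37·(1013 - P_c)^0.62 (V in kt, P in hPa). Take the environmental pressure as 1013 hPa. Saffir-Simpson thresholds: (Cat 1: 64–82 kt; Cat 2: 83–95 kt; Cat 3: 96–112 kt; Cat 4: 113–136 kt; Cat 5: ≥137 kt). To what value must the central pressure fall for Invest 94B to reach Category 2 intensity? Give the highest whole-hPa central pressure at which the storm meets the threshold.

Category 2 begins at V = 83 kt.
Required ΔP = (83/6.37)^(1/0.62) = 13.030^1.613 ≈ 62.85 hPa.
P_c ≤ 1013 − 62.85 = 950.15, so the highest integer P_c is 950 hPa.

950 hPa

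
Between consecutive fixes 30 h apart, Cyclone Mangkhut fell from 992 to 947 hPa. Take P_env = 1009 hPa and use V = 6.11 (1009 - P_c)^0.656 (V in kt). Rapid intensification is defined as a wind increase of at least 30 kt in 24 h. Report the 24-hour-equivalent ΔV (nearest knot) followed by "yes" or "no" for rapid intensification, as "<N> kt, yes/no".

V₁: ΔP = 17, V ≈ 6.11 × 17^0.656 ≈ 39.19 kt.
V₂: ΔP = 62, V ≈ 6.11 × 62^0.656 ≈ 91.59 kt.
ΔV over 30 h = 52.40 kt → 24 h equivalent = 52.40 × 24/30 ≈ 41.92 kt.
42 kt ≥ 30 kt ⇒ rapid intensification.

42 kt, yes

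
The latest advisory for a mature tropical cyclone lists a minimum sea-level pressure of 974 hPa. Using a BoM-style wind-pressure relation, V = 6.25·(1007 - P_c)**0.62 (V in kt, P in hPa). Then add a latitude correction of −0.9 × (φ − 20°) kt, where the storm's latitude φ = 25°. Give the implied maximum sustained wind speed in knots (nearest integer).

50 kt

ΔP = 1007 − 974 = 33 hPa.
33^0.62 ≈ 8.739.
V ≈ 6.25 × 8.739 ≈ 54.6 kt.
Latitude correction: −0.9 × (25 − 20) = -4.5 kt.
Corrected V ≈ 50.1 kt → 50 kt.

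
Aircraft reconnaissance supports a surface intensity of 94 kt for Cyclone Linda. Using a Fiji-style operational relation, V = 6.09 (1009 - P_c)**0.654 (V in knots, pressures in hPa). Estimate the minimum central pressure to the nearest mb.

943 mb

ΔP = (V / 6.09)^(1/0.654) = (94/6.09)^1.529.
94/6.09 = 15.435; 15.435^1.529 ≈ 65.66 mb.
P_c = 1009 − 65.66 = 943.34 ≈ 943 mb.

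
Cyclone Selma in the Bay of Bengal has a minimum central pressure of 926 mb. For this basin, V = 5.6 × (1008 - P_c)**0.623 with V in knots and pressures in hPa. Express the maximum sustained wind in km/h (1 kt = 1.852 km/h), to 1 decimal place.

ΔP = 1008 − 926 = 82 mb.
V ≈ 5.6 × 82^0.623 = 5.6 × 15.571 ≈ 87.195 kt.
87.195 × 1.852 ≈ 161.49 km/h → 161.5 km/h.

161.5 km/h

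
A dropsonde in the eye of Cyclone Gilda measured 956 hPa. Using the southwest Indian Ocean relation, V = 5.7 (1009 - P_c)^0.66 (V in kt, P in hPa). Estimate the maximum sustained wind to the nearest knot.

78 kt

ΔP = 1009 − 956 = 53 hPa.
53^0.66 ≈ 13.741.
V ≈ 5.7 × 13.741 ≈ 78.3 kt.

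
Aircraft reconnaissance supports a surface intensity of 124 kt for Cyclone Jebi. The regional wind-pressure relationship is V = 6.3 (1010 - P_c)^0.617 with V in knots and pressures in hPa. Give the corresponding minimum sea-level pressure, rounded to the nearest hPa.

ΔP = (V / 6.3)^(1/0.617) = (124/6.3)^1.621.
124/6.3 = 19.683; 19.683^1.621 ≈ 125.13 hPa.
P_c = 1010 − 125.13 = 884.87 ≈ 885 hPa.

885 hPa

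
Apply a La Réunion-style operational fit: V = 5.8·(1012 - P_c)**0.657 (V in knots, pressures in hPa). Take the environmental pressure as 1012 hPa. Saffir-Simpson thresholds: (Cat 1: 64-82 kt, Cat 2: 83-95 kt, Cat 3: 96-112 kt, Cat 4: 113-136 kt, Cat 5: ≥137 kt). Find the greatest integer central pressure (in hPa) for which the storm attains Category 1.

Category 1 begins at V = 64 kt.
Required ΔP = (64/5.8)^(1/0.657) = 11.034^1.522 ≈ 38.65 hPa.
P_c ≤ 1012 − 38.65 = 973.35, so the highest integer P_c is 973 hPa.

973 hPa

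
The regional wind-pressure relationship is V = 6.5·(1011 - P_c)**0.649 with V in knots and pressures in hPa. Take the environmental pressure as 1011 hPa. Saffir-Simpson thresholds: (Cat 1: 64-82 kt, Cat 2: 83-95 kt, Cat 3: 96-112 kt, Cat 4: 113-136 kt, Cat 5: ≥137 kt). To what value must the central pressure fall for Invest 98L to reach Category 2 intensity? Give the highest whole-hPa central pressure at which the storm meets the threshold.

960 hPa

Category 2 begins at V = 83 kt.
Required ΔP = (83/6.5)^(1/0.649) = 12.769^1.541 ≈ 50.63 hPa.
P_c ≤ 1011 − 50.63 = 960.37, so the highest integer P_c is 960 hPa.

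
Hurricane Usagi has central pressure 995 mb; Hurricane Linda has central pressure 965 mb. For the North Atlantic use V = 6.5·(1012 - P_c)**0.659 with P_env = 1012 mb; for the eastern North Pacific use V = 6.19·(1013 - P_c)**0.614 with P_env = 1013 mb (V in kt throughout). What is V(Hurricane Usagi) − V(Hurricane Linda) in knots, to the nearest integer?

-25 kt

Hurricane Usagi: ΔP = 17; V ≈ 6.5 × 17^0.659 ≈ 42.05 kt.
Hurricane Linda: ΔP = 48; V ≈ 6.19 × 48^0.614 ≈ 66.68 kt.
Difference ≈ 42.05 − 66.68 = -24.63 → -25 kt.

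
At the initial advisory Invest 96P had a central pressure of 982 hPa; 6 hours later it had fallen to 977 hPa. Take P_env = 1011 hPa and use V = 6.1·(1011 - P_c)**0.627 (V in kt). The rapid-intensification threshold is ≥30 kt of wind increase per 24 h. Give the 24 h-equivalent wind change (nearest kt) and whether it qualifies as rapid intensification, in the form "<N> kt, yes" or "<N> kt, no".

21 kt, no

V₁: ΔP = 29, V ≈ 6.1 × 29^0.627 ≈ 50.38 kt.
V₂: ΔP = 34, V ≈ 6.1 × 34^0.627 ≈ 55.66 kt.
ΔV over 6 h = 5.28 kt → 24 h equivalent = 5.28 × 24/6 ≈ 21.12 kt.
21 kt < 30 kt ⇒ not rapid intensification.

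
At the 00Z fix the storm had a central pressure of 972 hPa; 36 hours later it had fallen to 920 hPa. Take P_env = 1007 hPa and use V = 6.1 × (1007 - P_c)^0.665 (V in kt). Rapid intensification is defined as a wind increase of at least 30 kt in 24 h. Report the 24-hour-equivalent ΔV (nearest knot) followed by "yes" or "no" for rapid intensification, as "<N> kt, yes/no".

V₁: ΔP = 35, V ≈ 6.1 × 35^0.665 ≈ 64.88 kt.
V₂: ΔP = 87, V ≈ 6.1 × 87^0.665 ≈ 118.88 kt.
ΔV over 36 h = 54.00 kt → 24 h equivalent = 54.00 × 24/36 ≈ 36.00 kt.
36 kt ≥ 30 kt ⇒ rapid intensification.

36 kt, yes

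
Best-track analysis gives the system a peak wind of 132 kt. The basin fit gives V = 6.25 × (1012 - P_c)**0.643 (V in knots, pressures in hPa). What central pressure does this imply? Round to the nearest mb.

ΔP = (V / 6.25)^(1/0.643) = (132/6.25)^1.555.
132/6.25 = 21.120; 21.120^1.555 ≈ 114.86 mb.
P_c = 1012 − 114.86 = 897.14 ≈ 897 mb.

897 mb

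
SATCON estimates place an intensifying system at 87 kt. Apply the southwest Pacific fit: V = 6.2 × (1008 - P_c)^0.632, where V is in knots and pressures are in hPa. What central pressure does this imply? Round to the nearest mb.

943 mb

ΔP = (V / 6.2)^(1/0.632) = (87/6.2)^1.582.
87/6.2 = 14.032; 14.032^1.582 ≈ 65.32 mb.
P_c = 1008 − 65.32 = 942.68 ≈ 943 mb.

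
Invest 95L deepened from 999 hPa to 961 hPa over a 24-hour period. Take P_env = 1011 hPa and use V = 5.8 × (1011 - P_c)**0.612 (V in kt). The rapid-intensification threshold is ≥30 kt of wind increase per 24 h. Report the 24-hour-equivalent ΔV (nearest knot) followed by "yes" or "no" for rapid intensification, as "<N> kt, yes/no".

37 kt, yes

V₁: ΔP = 12, V ≈ 5.8 × 12^0.612 ≈ 26.54 kt.
V₂: ΔP = 50, V ≈ 5.8 × 50^0.612 ≈ 63.56 kt.
ΔV over 24 h = 37.02 kt → 24 h equivalent = 37.02 × 24/24 ≈ 37.02 kt.
37 kt ≥ 30 kt ⇒ rapid intensification.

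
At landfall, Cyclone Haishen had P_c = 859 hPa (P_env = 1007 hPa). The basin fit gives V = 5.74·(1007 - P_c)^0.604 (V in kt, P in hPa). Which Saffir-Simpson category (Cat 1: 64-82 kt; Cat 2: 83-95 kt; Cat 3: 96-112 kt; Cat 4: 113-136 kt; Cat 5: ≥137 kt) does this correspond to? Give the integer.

ΔP = 1007 − 859 = 148 hPa.
V ≈ 5.74 × 148^0.604 = 5.74 × 20.46 ≈ 117 kt.
117 kt falls in the Category 4 band.

4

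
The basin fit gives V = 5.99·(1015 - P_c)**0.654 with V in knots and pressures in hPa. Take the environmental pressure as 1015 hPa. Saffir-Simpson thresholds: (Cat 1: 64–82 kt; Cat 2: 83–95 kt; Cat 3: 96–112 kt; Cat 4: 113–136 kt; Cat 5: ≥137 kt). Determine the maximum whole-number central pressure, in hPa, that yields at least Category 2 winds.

959 hPa

Category 2 begins at V = 83 kt.
Required ΔP = (83/5.99)^(1/0.654) = 13.856^1.529 ≈ 55.67 hPa.
P_c ≤ 1015 − 55.67 = 959.33, so the highest integer P_c is 959 hPa.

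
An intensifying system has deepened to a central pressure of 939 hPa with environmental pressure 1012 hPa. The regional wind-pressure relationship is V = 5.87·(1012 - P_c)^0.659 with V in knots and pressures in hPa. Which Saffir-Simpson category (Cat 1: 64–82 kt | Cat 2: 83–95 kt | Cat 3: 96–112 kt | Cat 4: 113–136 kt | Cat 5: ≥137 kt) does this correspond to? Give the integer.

3

ΔP = 1012 − 939 = 73 hPa.
V ≈ 5.87 × 73^0.659 = 5.87 × 16.90 ≈ 99 kt.
99 kt falls in the Category 3 band.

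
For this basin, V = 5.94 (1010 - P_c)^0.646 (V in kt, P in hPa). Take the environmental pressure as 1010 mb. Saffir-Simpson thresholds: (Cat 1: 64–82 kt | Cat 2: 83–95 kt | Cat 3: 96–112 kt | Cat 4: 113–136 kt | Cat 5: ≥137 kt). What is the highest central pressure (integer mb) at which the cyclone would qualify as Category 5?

881 mb

Category 5 begins at V = 137 kt.
Required ΔP = (137/5.94)^(1/0.646) = 23.064^1.548 ≈ 128.77 mb.
P_c ≤ 1010 − 128.77 = 881.23, so the highest integer P_c is 881 mb.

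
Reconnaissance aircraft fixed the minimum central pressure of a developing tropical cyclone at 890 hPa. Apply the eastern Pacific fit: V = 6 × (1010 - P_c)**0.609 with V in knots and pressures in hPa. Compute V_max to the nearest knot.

111 kt

ΔP = 1010 − 890 = 120 hPa.
120^0.609 ≈ 18.460.
V ≈ 6 × 18.460 ≈ 110.8 kt.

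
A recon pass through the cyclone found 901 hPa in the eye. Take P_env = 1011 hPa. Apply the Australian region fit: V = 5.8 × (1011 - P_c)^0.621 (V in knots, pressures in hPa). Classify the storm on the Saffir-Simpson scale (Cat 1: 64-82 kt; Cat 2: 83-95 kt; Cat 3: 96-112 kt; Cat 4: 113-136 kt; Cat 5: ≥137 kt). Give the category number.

3

ΔP = 1011 − 901 = 110 hPa.
V ≈ 5.8 × 110^0.621 = 5.8 × 18.52 ≈ 107 kt.
107 kt falls in the Category 3 band.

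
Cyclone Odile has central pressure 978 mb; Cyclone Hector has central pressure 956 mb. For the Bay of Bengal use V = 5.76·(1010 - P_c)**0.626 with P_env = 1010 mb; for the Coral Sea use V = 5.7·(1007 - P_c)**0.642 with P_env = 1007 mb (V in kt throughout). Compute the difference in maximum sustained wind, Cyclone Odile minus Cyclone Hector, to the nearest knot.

Cyclone Odile: ΔP = 32; V ≈ 5.76 × 32^0.626 ≈ 50.43 kt.
Cyclone Hector: ΔP = 51; V ≈ 5.7 × 51^0.642 ≈ 71.14 kt.
Difference ≈ 50.43 − 71.14 = -20.71 → -21 kt.

-21 kt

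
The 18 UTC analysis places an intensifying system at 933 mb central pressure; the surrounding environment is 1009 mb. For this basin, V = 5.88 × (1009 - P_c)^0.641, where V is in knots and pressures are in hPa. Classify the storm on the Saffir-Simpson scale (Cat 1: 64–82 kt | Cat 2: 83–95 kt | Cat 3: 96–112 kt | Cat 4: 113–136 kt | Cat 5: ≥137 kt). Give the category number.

2

ΔP = 1009 − 933 = 76 mb.
V ≈ 5.88 × 76^0.641 = 5.88 × 16.05 ≈ 94 kt.
94 kt falls in the Category 2 band.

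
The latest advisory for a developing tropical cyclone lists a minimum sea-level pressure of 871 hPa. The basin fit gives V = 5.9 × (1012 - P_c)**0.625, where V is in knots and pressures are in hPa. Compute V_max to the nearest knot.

ΔP = 1012 − 871 = 141 hPa.
141^0.625 ≈ 22.043.
V ≈ 5.9 × 22.043 ≈ 130.1 kt.

130 kt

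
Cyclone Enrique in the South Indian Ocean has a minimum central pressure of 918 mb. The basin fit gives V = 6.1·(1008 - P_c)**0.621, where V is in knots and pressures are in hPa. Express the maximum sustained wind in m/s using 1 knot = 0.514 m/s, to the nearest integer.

51 m/s

ΔP = 1008 − 918 = 90 mb.
V ≈ 6.1 × 90^0.621 = 6.1 × 16.353 ≈ 99.750 kt.
99.750 × 0.514 ≈ 51.27 m/s → 51 m/s.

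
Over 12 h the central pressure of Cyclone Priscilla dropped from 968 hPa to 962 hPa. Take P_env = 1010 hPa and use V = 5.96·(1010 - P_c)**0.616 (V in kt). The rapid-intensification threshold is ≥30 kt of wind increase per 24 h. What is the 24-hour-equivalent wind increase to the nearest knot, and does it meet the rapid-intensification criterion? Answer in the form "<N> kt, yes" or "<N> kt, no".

10 kt, no

V₁: ΔP = 42, V ≈ 5.96 × 42^0.616 ≈ 59.59 kt.
V₂: ΔP = 48, V ≈ 5.96 × 48^0.616 ≈ 64.70 kt.
ΔV over 12 h = 5.11 kt → 24 h equivalent = 5.11 × 24/12 ≈ 10.22 kt.
10 kt < 30 kt ⇒ not rapid intensification.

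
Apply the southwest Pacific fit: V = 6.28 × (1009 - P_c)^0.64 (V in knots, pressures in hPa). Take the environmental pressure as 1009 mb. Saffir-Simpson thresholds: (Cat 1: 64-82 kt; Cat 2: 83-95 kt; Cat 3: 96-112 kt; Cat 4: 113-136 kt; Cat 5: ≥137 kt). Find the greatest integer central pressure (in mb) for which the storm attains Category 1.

971 mb

Category 1 begins at V = 64 kt.
Required ΔP = (64/6.28)^(1/0.64) = 10.191^1.562 ≈ 37.61 mb.
P_c ≤ 1009 − 37.61 = 971.39, so the highest integer P_c is 971 mb.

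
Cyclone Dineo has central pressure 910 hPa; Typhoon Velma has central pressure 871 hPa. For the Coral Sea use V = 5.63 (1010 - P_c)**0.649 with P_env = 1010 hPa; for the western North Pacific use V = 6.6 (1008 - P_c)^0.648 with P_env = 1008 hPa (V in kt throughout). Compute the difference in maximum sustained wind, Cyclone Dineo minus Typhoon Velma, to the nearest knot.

-48 kt

Cyclone Dineo: ΔP = 100; V ≈ 5.63 × 100^0.649 ≈ 111.82 kt.
Typhoon Velma: ΔP = 137; V ≈ 6.6 × 137^0.648 ≈ 160.01 kt.
Difference ≈ 111.82 − 160.01 = -48.19 → -48 kt.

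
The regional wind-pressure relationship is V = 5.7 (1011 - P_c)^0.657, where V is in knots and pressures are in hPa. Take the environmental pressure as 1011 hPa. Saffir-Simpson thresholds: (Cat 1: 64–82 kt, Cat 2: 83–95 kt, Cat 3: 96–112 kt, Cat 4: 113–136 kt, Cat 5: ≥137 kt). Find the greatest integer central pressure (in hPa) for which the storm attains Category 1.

Category 1 begins at V = 64 kt.
Required ΔP = (64/5.7)^(1/0.657) = 11.228^1.522 ≈ 39.69 hPa.
P_c ≤ 1011 − 39.69 = 971.31, so the highest integer P_c is 971 hPa.

971 hPa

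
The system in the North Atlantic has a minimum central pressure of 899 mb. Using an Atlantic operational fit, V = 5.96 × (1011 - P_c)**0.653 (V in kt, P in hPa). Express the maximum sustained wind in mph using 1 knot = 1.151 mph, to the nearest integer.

ΔP = 1011 − 899 = 112 mb.
V ≈ 5.96 × 112^0.653 = 5.96 × 21.784 ≈ 129.833 kt.
129.833 × 1.151 ≈ 149.44 mph → 149 mph.

149 mph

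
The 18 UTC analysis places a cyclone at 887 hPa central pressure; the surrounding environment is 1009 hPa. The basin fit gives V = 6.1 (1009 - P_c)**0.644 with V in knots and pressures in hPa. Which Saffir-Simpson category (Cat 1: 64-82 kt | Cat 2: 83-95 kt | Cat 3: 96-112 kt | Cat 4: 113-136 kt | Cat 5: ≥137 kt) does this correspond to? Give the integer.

4

ΔP = 1009 − 887 = 122 hPa.
V ≈ 6.1 × 122^0.644 = 6.1 × 22.06 ≈ 135 kt.
135 kt falls in the Category 4 band.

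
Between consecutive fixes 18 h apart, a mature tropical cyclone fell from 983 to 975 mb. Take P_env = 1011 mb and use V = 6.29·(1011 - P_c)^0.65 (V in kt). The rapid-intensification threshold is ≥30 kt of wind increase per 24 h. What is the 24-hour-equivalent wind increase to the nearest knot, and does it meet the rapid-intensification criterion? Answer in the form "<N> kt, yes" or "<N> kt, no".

13 kt, no

V₁: ΔP = 28, V ≈ 6.29 × 28^0.65 ≈ 54.87 kt.
V₂: ΔP = 36, V ≈ 6.29 × 36^0.65 ≈ 64.60 kt.
ΔV over 18 h = 9.73 kt → 24 h equivalent = 9.73 × 24/18 ≈ 12.97 kt.
13 kt < 30 kt ⇒ not rapid intensification.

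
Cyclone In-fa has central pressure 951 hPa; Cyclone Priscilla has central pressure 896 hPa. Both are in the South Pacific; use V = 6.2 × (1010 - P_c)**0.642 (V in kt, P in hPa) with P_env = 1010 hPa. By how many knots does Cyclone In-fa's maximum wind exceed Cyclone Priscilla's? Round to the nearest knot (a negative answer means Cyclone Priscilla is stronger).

-45 kt

Cyclone In-fa: ΔP = 59; V ≈ 6.2 × 59^0.642 ≈ 84.97 kt.
Cyclone Priscilla: ΔP = 114; V ≈ 6.2 × 114^0.642 ≈ 129.70 kt.
Difference ≈ 84.97 − 129.70 = -44.73 → -45 kt.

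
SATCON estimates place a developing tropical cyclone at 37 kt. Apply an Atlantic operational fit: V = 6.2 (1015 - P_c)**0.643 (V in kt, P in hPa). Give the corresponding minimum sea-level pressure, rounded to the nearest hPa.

ΔP = (V / 6.2)^(1/0.643) = (37/6.2)^1.555.
37/6.2 = 5.968; 5.968^1.555 ≈ 16.09 hPa.
P_c = 1015 − 16.09 = 998.91 ≈ 999 hPa.

999 hPa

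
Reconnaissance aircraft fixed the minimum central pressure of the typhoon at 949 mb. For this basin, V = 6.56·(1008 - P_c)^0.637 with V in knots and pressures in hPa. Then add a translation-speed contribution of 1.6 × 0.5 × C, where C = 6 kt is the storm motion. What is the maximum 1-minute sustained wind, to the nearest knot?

93 kt

ΔP = 1008 − 949 = 59 mb.
59^0.637 ≈ 13.429.
V ≈ 6.56 × 13.429 ≈ 88.1 kt.
Translation term: 1.6 × 0.5 × 6 = 4.8 kt.
Corrected V ≈ 92.9 kt → 93 kt.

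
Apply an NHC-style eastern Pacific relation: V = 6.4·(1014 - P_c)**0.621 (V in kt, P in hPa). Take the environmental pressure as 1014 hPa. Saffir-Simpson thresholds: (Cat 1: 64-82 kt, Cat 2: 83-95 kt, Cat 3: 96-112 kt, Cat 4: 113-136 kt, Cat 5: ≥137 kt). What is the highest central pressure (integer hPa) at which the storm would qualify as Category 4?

912 hPa

Category 4 begins at V = 113 kt.
Required ΔP = (113/6.4)^(1/0.621) = 17.656^1.610 ≈ 101.83 hPa.
P_c ≤ 1014 − 101.83 = 912.17, so the highest integer P_c is 912 hPa.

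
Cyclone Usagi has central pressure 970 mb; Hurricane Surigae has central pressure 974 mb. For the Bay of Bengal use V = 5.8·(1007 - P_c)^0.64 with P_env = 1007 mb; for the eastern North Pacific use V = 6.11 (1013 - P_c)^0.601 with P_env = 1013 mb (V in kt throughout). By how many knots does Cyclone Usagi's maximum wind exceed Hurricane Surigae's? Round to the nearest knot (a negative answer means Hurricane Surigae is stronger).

3 kt

Cyclone Usagi: ΔP = 37; V ≈ 5.8 × 37^0.64 ≈ 58.49 kt.
Hurricane Surigae: ΔP = 39; V ≈ 6.11 × 39^0.601 ≈ 55.24 kt.
Difference ≈ 58.49 − 55.24 = 3.25 → 3 kt.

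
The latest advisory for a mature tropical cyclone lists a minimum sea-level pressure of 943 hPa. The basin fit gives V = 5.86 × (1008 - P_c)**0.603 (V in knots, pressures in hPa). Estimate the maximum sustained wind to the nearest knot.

73 kt

ΔP = 1008 − 943 = 65 hPa.
65^0.603 ≈ 12.393.
V ≈ 5.86 × 12.393 ≈ 72.6 kt.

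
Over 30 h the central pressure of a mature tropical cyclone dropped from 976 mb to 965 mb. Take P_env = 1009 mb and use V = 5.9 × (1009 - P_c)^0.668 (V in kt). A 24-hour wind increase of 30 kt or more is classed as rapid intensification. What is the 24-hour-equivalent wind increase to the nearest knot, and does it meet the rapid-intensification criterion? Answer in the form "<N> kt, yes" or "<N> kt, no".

10 kt, no

V₁: ΔP = 33, V ≈ 5.9 × 33^0.668 ≈ 60.98 kt.
V₂: ΔP = 44, V ≈ 5.9 × 44^0.668 ≈ 73.91 kt.
ΔV over 30 h = 12.93 kt → 24 h equivalent = 12.93 × 24/30 ≈ 10.34 kt.
10 kt < 30 kt ⇒ not rapid intensification.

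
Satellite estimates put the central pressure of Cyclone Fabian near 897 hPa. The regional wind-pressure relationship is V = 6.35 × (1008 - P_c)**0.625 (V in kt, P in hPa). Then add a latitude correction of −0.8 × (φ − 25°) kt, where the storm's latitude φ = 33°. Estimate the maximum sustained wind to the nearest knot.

114 kt

ΔP = 1008 − 897 = 111 hPa.
111^0.625 ≈ 18.981.
V ≈ 6.35 × 18.981 ≈ 120.5 kt.
Latitude correction: −0.8 × (33 − 25) = -6.4 kt.
Corrected V ≈ 114.1 kt → 114 kt.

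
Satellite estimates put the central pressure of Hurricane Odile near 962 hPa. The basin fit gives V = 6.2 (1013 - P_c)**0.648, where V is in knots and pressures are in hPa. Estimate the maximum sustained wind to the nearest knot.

79 kt

ΔP = 1013 − 962 = 51 hPa.
51^0.648 ≈ 12.779.
V ≈ 6.2 × 12.779 ≈ 79.2 kt.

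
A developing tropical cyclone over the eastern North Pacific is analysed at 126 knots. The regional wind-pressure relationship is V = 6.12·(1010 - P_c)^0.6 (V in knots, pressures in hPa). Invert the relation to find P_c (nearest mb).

855 mb

ΔP = (V / 6.12)^(1/0.6) = (126/6.12)^1.667.
126/6.12 = 20.588; 20.588^1.667 ≈ 154.66 mb.
P_c = 1010 − 154.66 = 855.34 ≈ 855 mb.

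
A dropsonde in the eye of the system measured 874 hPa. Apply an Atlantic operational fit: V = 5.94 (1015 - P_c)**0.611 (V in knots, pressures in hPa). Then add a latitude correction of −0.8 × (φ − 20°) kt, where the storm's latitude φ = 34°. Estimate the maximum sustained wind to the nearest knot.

111 kt

ΔP = 1015 − 874 = 141 hPa.
141^0.611 ≈ 20.567.
V ≈ 5.94 × 20.567 ≈ 122.2 kt.
Latitude correction: −0.8 × (34 − 20) = -11.2 kt.
Corrected V ≈ 111 kt → 111 kt.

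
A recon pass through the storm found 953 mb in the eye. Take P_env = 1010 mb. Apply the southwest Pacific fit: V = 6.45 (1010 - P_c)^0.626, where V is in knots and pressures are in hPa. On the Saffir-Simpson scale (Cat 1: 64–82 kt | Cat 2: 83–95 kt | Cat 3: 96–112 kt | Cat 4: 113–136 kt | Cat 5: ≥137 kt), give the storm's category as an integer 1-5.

1

ΔP = 1010 − 953 = 57 mb.
V ≈ 6.45 × 57^0.626 = 6.45 × 12.57 ≈ 81 kt.
81 kt falls in the Category 1 band.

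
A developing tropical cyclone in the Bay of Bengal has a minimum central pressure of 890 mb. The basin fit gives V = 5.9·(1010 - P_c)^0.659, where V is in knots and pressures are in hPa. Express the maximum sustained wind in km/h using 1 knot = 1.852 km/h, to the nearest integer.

ΔP = 1010 − 890 = 120 mb.
V ≈ 5.9 × 120^0.659 = 5.9 × 23.452 ≈ 138.367 kt.
138.367 × 1.852 ≈ 256.26 km/h → 256 km/h.

256 km/h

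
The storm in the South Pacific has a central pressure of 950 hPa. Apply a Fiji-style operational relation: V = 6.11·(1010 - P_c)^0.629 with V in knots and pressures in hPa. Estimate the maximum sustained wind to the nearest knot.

ΔP = 1010 − 950 = 60 hPa.
60^0.629 ≈ 13.136.
V ≈ 6.11 × 13.136 ≈ 80.3 kt.

80 kt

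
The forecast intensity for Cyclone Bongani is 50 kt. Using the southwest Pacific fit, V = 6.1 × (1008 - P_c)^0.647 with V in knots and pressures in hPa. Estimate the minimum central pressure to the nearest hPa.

ΔP = (V / 6.1)^(1/0.647) = (50/6.1)^1.546.
50/6.1 = 8.197; 8.197^1.546 ≈ 25.83 hPa.
P_c = 1008 − 25.83 = 982.17 ≈ 982 hPa.

982 hPa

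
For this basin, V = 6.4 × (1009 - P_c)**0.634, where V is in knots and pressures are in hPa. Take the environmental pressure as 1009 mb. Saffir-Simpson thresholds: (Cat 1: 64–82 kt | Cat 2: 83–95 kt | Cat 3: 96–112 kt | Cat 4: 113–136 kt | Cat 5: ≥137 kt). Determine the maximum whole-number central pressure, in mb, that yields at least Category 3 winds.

Category 3 begins at V = 96 kt.
Required ΔP = (96/6.4)^(1/0.634) = 15.000^1.577 ≈ 71.62 mb.
P_c ≤ 1009 − 71.62 = 937.38, so the highest integer P_c is 937 mb.

937 mb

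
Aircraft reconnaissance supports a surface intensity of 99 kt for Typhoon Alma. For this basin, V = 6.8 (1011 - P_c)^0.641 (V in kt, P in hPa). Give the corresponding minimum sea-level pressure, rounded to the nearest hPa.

946 hPa

ΔP = (V / 6.8)^(1/0.641) = (99/6.8)^1.560.
99/6.8 = 14.559; 14.559^1.560 ≈ 65.25 hPa.
P_c = 1011 − 65.25 = 945.75 ≈ 946 hPa.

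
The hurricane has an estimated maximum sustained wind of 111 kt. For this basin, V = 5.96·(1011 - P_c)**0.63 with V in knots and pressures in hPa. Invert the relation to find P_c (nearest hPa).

ΔP = (V / 5.96)^(1/0.63) = (111/5.96)^1.587.
111/5.96 = 18.624; 18.624^1.587 ≈ 103.75 hPa.
P_c = 1011 − 103.75 = 907.25 ≈ 907 hPa.

907 hPa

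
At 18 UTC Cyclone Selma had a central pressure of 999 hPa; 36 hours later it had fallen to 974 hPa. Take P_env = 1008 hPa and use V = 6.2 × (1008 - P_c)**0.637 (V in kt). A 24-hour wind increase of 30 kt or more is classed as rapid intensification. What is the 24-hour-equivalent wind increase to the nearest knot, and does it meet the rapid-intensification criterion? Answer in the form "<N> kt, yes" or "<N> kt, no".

22 kt, no

V₁: ΔP = 9, V ≈ 6.2 × 9^0.637 ≈ 25.13 kt.
V₂: ΔP = 34, V ≈ 6.2 × 34^0.637 ≈ 58.61 kt.
ΔV over 36 h = 33.48 kt → 24 h equivalent = 33.48 × 24/36 ≈ 22.32 kt.
22 kt < 30 kt ⇒ not rapid intensification.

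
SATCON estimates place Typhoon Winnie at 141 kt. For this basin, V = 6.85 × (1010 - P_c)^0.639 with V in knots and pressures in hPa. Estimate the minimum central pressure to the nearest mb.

896 mb

ΔP = (V / 6.85)^(1/0.639) = (141/6.85)^1.565.
141/6.85 = 20.584; 20.584^1.565 ≈ 113.66 mb.
P_c = 1010 − 113.66 = 896.34 ≈ 896 mb.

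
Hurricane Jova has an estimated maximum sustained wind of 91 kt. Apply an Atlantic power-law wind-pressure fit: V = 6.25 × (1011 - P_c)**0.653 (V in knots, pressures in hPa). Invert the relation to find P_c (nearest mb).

951 mb

ΔP = (V / 6.25)^(1/0.653) = (91/6.25)^1.531.
91/6.25 = 14.560; 14.560^1.531 ≈ 60.43 mb.
P_c = 1011 − 60.43 = 950.57 ≈ 951 mb.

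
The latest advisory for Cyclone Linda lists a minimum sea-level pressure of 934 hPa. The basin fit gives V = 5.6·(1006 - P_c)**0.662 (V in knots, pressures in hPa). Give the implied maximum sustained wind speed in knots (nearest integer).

ΔP = 1006 − 934 = 72 hPa.
72^0.662 ≈ 16.965.
V ≈ 5.6 × 16.965 ≈ 95.0 kt.

95 kt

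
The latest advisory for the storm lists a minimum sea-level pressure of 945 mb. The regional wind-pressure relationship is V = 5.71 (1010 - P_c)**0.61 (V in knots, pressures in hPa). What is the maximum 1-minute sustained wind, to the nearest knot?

ΔP = 1010 − 945 = 65 mb.
65^0.61 ≈ 12.761.
V ≈ 5.71 × 12.761 ≈ 72.9 kt.

73 kt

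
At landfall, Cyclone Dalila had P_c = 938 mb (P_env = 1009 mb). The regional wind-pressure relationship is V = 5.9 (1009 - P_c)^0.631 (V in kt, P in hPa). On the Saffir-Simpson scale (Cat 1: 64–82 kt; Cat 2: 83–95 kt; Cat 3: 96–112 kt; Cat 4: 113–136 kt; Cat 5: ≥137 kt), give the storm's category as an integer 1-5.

ΔP = 1009 − 938 = 71 mb.
V ≈ 5.9 × 71^0.631 = 5.9 × 14.73 ≈ 87 kt.
87 kt falls in the Category 2 band.

2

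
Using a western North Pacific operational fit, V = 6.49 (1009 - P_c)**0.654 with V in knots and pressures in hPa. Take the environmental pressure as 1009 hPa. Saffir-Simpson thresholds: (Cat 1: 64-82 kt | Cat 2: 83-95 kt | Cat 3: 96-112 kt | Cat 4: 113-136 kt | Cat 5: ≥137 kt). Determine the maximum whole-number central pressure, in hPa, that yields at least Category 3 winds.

947 hPa

Category 3 begins at V = 96 kt.
Required ΔP = (96/6.49)^(1/0.654) = 14.792^1.529 ≈ 61.52 hPa.
P_c ≤ 1009 − 61.52 = 947.48, so the highest integer P_c is 947 hPa.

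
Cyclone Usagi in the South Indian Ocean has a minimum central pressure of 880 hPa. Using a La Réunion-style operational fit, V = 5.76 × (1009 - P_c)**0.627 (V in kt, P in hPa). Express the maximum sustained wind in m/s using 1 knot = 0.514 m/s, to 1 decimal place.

62.3 m/s

ΔP = 1009 − 880 = 129 hPa.
V ≈ 5.76 × 129^0.627 = 5.76 × 21.054 ≈ 121.272 kt.
121.272 × 0.514 ≈ 62.33 m/s → 62.3 m/s.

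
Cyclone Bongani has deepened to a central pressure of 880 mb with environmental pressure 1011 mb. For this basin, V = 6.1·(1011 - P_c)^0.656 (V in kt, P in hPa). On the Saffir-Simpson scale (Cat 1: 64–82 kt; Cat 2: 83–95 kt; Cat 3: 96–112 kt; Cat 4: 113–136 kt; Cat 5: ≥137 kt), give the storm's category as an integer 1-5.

ΔP = 1011 − 880 = 131 mb.
V ≈ 6.1 × 131^0.656 = 6.1 × 24.49 ≈ 149 kt.
149 kt falls in the Category 5 band.

5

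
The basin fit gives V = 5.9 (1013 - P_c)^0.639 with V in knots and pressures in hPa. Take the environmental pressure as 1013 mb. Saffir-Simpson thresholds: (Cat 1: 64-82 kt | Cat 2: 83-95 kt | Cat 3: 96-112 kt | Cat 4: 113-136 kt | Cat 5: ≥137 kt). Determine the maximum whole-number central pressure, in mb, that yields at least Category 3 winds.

Category 3 begins at V = 96 kt.
Required ΔP = (96/5.9)^(1/0.639) = 16.271^1.565 ≈ 78.67 mb.
P_c ≤ 1013 − 78.67 = 934.33, so the highest integer P_c is 934 mb.

934 mb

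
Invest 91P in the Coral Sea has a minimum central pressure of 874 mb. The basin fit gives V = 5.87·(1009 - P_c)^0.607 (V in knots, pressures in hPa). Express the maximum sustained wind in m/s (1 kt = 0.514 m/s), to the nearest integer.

59 m/s

ΔP = 1009 − 874 = 135 mb.
V ≈ 5.87 × 135^0.607 = 5.87 × 19.639 ≈ 115.279 kt.
115.279 × 0.514 ≈ 59.25 m/s → 59 m/s.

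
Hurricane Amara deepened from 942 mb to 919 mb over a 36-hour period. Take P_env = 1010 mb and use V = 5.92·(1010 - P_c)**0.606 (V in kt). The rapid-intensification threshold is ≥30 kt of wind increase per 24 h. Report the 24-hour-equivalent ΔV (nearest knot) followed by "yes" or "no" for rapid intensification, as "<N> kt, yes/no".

V₁: ΔP = 68, V ≈ 5.92 × 68^0.606 ≈ 76.35 kt.
V₂: ΔP = 91, V ≈ 5.92 × 91^0.606 ≈ 91.10 kt.
ΔV over 36 h = 14.75 kt → 24 h equivalent = 14.75 × 24/36 ≈ 9.83 kt.
10 kt < 30 kt ⇒ not rapid intensification.

10 kt, no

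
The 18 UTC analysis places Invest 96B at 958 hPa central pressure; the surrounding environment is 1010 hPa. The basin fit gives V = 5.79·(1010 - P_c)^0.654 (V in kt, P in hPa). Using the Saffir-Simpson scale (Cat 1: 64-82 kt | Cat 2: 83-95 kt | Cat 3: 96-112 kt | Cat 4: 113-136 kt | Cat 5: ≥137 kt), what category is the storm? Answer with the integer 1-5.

1

ΔP = 1010 − 958 = 52 hPa.
V ≈ 5.79 × 52^0.654 = 5.79 × 13.25 ≈ 77 kt.
77 kt falls in the Category 1 band.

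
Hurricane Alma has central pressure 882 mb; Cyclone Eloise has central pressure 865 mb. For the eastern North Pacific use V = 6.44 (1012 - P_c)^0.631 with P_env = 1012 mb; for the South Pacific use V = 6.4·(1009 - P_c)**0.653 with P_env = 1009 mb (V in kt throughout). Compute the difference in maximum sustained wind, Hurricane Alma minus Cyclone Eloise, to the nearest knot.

-25 kt

Hurricane Alma: ΔP = 130; V ≈ 6.44 × 130^0.631 ≈ 138.93 kt.
Cyclone Eloise: ΔP = 144; V ≈ 6.4 × 144^0.653 ≈ 164.28 kt.
Difference ≈ 138.93 − 164.28 = -25.35 → -25 kt.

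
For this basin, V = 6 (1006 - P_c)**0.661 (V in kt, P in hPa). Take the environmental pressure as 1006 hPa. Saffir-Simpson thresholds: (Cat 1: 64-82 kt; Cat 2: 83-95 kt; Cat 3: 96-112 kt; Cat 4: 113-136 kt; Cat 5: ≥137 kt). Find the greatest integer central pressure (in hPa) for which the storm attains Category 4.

Category 4 begins at V = 113 kt.
Required ΔP = (113/6)^(1/0.661) = 18.833^1.513 ≈ 84.88 hPa.
P_c ≤ 1006 − 84.88 = 921.12, so the highest integer P_c is 921 hPa.

921 hPa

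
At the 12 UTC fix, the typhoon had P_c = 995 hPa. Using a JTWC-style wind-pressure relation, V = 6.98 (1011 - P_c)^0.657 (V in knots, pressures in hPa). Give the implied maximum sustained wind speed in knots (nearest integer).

43 kt

ΔP = 1011 − 995 = 16 hPa.
16^0.657 ≈ 6.182.
V ≈ 6.98 × 6.182 ≈ 43.1 kt.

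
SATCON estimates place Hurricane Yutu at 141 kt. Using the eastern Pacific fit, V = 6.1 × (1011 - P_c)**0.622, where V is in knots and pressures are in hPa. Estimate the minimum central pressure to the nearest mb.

ΔP = (V / 6.1)^(1/0.622) = (141/6.1)^1.608.
141/6.1 = 23.115; 23.115^1.608 ≈ 155.86 mb.
P_c = 1011 − 155.86 = 855.14 ≈ 855 mb.

855 mb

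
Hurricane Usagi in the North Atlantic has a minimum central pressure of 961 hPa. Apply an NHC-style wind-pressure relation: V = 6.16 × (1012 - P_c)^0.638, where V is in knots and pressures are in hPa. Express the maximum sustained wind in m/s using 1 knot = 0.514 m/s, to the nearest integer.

ΔP = 1012 − 961 = 51 hPa.
V ≈ 6.16 × 51^0.638 = 6.16 × 12.287 ≈ 75.685 kt.
75.685 × 0.514 ≈ 38.90 m/s → 39 m/s.

39 m/s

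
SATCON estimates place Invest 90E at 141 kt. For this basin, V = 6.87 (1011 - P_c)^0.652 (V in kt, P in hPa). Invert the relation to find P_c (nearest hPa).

908 hPa

ΔP = (V / 6.87)^(1/0.652) = (141/6.87)^1.534.
141/6.87 = 20.524; 20.524^1.534 ≈ 102.96 hPa.
P_c = 1011 − 102.96 = 908.04 ≈ 908 hPa.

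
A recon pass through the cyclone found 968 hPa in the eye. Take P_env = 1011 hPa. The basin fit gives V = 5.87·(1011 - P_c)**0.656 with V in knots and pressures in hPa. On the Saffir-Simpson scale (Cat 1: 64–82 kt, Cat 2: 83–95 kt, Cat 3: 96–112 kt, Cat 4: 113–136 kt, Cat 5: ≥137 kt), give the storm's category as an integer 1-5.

1

ΔP = 1011 − 968 = 43 hPa.
V ≈ 5.87 × 43^0.656 = 5.87 × 11.79 ≈ 69 kt.
69 kt falls in the Category 1 band.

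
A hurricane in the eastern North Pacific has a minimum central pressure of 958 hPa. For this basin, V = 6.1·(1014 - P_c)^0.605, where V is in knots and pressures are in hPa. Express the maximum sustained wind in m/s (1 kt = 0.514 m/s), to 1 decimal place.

35.8 m/s

ΔP = 1014 − 958 = 56 hPa.
V ≈ 6.1 × 56^0.605 = 6.1 × 11.420 ≈ 69.660 kt.
69.660 × 0.514 ≈ 35.81 m/s → 35.8 m/s.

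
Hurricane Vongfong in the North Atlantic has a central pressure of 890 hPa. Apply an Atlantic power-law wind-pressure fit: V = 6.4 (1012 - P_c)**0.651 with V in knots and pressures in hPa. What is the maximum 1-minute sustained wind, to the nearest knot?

146 kt

ΔP = 1012 − 890 = 122 hPa.
122^0.651 ≈ 22.815.
V ≈ 6.4 × 22.815 ≈ 146.0 kt.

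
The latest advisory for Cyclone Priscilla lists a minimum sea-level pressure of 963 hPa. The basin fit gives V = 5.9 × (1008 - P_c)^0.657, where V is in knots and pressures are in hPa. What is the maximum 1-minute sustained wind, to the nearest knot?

72 kt

ΔP = 1008 − 963 = 45 hPa.
45^0.657 ≈ 12.194.
V ≈ 5.9 × 12.194 ≈ 71.9 kt.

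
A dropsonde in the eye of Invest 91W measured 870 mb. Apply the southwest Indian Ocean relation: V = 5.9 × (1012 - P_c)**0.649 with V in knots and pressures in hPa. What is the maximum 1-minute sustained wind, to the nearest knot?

147 kt

ΔP = 1012 − 870 = 142 mb.
142^0.649 ≈ 24.936.
V ≈ 5.9 × 24.936 ≈ 147.1 kt.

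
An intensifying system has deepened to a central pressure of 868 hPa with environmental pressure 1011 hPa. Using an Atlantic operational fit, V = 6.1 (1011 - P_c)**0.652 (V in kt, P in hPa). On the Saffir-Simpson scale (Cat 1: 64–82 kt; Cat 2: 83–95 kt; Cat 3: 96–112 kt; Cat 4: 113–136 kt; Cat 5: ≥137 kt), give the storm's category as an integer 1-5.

ΔP = 1011 − 868 = 143 hPa.
V ≈ 6.1 × 143^0.652 = 6.1 × 25.43 ≈ 155 kt.
155 kt falls in the Category 5 band.

5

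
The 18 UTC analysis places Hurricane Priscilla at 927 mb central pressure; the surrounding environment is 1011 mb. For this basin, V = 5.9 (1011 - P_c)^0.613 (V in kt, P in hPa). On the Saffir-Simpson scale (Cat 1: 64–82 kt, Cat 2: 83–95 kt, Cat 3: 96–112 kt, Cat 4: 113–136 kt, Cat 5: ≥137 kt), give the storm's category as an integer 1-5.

ΔP = 1011 − 927 = 84 mb.
V ≈ 5.9 × 84^0.613 = 5.9 × 15.12 ≈ 89 kt.
89 kt falls in the Category 2 band.

2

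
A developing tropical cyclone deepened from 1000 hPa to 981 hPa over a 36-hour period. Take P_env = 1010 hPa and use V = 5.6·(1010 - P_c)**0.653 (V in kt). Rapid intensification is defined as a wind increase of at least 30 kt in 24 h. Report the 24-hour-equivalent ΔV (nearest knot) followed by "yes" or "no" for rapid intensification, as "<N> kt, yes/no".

V₁: ΔP = 10, V ≈ 5.6 × 10^0.653 ≈ 25.19 kt.
V₂: ΔP = 29, V ≈ 5.6 × 29^0.653 ≈ 50.48 kt.
ΔV over 36 h = 25.29 kt → 24 h equivalent = 25.29 × 24/36 ≈ 16.86 kt.
17 kt < 30 kt ⇒ not rapid intensification.

17 kt, no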